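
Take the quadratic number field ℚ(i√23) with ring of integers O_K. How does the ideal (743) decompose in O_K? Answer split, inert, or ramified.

Since -23 ≡ 1 mod 4, the ring of integers is ℤ[(1+√-23)/2] with discriminant -23.
disc(K) = -23 is not divisible by 743; 743 is unramified.
Euler's criterion: (-23)^371 mod 743 = 742. Thus (-23|743) = -1.
(-23/743) = -1, so 743 is inert.

p is inert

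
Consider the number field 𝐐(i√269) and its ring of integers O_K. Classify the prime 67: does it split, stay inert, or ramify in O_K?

remains prime (inert)

Since -269 ≢ 1 mod 4, the ring of integers is ℤ[√-269] with discriminant 4·(-269) = -1076.
disc(K) = -1076 is not divisible by 67; 67 is unramified.
Compute (-269/67) via Euler: 66^((67-1)/2) mod 67 = 66, so (-269/67) = -1.
(-269/67) = -1, so 67 is inert.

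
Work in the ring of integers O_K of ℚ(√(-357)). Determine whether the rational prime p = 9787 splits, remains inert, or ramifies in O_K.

d = -357 ≡ 3 (mod 4), so O_K = ℤ[√-357] and disc(K) = 4d = -1428.
Since gcd(9787, -1428) = 1 the prime 9787 does not ramify.
Euler's criterion: (-357)^4893 mod 9787 = 1. Thus (-357|9787) = 1.
Legendre symbol 1 ⇒ 9787 is split.

9787 splits in O_K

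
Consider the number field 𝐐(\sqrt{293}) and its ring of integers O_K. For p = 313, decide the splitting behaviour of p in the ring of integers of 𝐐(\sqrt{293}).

313 remains inert

Since 293 ≡ 1 mod 4, the ring of integers is ℤ[(1+√293)/2] with discriminant 293.
disc(K) = 293 is not divisible by 313; 313 is unramified.
(293/313) = 293^156 mod 313 = 312, giving Legendre symbol -1.
Legendre symbol -1 ⇒ 313 is inert.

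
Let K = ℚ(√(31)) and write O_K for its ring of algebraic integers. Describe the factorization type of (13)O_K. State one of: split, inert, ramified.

p is inert

31 mod 4 = 3, hence disc K = 4·31 = 124 and O_K = ℤ[√31].
Since gcd(13, 124) = 1 the prime 13 does not ramify.
Euler's criterion: 31^6 mod 13 = 12. Thus (31|13) = -1.
d is a non-residue mod p, hence 13 remains inert in O_K.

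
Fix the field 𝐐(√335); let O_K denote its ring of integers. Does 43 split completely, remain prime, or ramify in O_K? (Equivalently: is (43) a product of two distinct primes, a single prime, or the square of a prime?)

Since 335 ≢ 1 mod 4, the ring of integers is ℤ[√335] with discriminant 4·335 = 1340.
Since gcd(43, 1340) = 1 the prime 43 does not ramify.
(335/43) = 34^21 mod 43 = 42, giving Legendre symbol -1.
d is a non-residue mod p, hence 43 remains inert in O_K.

remains prime (inert)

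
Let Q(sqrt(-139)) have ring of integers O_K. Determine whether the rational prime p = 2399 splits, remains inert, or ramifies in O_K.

-139 mod 4 = 1, hence disc K = -139 and O_K = ℤ[(1+√-139)/2].
Since gcd(2399, -139) = 1 the prime 2399 does not ramify.
Euler's criterion: (-139)^1199 mod 2399 = 1. Thus (-139|2399) = 1.
d is a quadratic residue mod p, hence 2399 splits in O_K.

split — (2399) = 𝔭₁𝔭₂ with 𝔭₁ ≠ 𝔭₂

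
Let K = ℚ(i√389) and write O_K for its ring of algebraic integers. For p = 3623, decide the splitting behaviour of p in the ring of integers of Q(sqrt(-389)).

-389 mod 4 = 3, hence disc K = 4·(-389) = -1556 and O_K = ℤ[√-389].
3623 ∤ -1556, so 3623 is unramified.
Euler's criterion: (-389)^1811 mod 3623 = 3622. Thus (-389|3623) = -1.
d is a non-residue mod p, hence 3623 remains inert in O_K.

remains prime (inert)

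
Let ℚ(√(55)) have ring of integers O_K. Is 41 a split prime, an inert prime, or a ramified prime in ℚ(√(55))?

55 mod 4 = 3, hence disc K = 4·55 = 220 and O_K = ℤ[√55].
Since gcd(41, 220) = 1 the prime 41 does not ramify.
Legendre symbol by Euler's criterion: (55/41) ≡ 55^20 ≡ 40 (mod 41), i.e. (55/41) = -1.
(55/41) = -1, so 41 is inert.

41 remains inert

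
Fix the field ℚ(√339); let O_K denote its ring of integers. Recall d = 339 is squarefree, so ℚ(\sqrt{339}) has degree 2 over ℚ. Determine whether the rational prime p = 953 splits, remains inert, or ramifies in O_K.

339 mod 4 = 3, hence disc K = 4·339 = 1356 and O_K = ℤ[√339].
953 ∤ 1356, so 953 is unramified.
(339/953) = 339^476 mod 953 = 952, giving Legendre symbol -1.
Legendre symbol -1 ⇒ 953 is inert.

remains prime (inert)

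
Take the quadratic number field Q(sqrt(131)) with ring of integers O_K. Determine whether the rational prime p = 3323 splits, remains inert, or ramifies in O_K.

Since 131 ≢ 1 mod 4, the ring of integers is ℤ[√131] with discriminant 4·131 = 524.
Since gcd(3323, 524) = 1 the prime 3323 does not ramify.
(131/3323) = 131^1661 mod 3323 = 3322, giving Legendre symbol -1.
Legendre symbol -1 ⇒ 3323 is inert.

3323 remains inert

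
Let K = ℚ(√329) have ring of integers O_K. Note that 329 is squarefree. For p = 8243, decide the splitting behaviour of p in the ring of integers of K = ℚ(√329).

split — (8243) = 𝔭₁𝔭₂ with 𝔭₁ ≠ 𝔭₂

329 mod 4 = 1, hence disc K = 329 and O_K = ℤ[(1+√329)/2].
Since gcd(8243, 329) = 1 the prime 8243 does not ramify.
Compute (329/8243) via Euler: 329^((8243-1)/2) mod 8243 = 1, so (329/8243) = 1.
(329/8243) = 1, so 8243 splits.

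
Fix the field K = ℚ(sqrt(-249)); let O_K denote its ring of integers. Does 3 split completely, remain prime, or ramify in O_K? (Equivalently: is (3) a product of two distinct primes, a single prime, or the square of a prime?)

d = -249 ≡ 3 (mod 4), so O_K = ℤ[√-249] and disc(K) = 4d = -996.
3 divides disc(K) = -996, so 3 ramifies.

3 is ramified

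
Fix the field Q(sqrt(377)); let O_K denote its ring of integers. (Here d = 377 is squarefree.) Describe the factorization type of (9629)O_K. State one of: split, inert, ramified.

377 mod 4 = 1, hence disc K = 377 and O_K = ℤ[(1+√377)/2].
9629 ∤ 377, so 9629 is unramified.
Compute (377/9629) via Euler: 377^((9629-1)/2) mod 9629 = 1, so (377/9629) = 1.
d is a quadratic residue mod p, hence 9629 splits in O_K.

split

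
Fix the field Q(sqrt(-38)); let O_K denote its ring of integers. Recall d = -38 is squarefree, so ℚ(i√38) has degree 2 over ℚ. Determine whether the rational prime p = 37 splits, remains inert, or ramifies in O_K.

split

-38 mod 4 = 2, hence disc K = 4·(-38) = -152 and O_K = ℤ[√-38].
37 ∤ -152, so 37 is unramified.
(-38/37) = 36^18 mod 37 = 1, giving Legendre symbol 1.
(-38/37) = 1, so 37 splits.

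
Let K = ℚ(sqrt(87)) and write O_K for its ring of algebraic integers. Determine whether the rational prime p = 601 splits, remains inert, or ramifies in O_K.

d = 87 ≡ 3 (mod 4), so O_K = ℤ[√87] and disc(K) = 4d = 348.
disc(K) = 348 is not divisible by 601; 601 is unramified.
Compute (87/601) via Euler: 87^((601-1)/2) mod 601 = 600, so (87/601) = -1.
(87/601) = -1, so 601 is inert.

inert — (601) stays prime in O_K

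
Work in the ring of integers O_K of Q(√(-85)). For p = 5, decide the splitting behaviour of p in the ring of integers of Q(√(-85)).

-85 mod 4 = 3, hence disc K = 4·(-85) = -340 and O_K = ℤ[√-85].
5 divides disc(K) = -340, so 5 ramifies.

ramified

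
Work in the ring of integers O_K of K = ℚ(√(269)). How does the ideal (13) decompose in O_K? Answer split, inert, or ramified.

269 mod 4 = 1, hence disc K = 269 and O_K = ℤ[(1+√269)/2].
13 ∤ 269, so 13 is unramified.
Legendre symbol by Euler's criterion: (269/13) ≡ 269^6 ≡ 1 (mod 13), i.e. (269/13) = 1.
(269/13) = 1, so 13 splits.

split — (13) = 𝔭₁𝔭₂ with 𝔭₁ ≠ 𝔭₂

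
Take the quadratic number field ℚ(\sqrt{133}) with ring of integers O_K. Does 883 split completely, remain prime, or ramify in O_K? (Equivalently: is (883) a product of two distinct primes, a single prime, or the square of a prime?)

split

Since 133 ≡ 1 mod 4, the ring of integers is ℤ[(1+√133)/2] with discriminant 133.
883 ∤ 133, so 883 is unramified.
Compute (133/883) via Euler: 133^((883-1)/2) mod 883 = 1, so (133/883) = 1.
Legendre symbol 1 ⇒ 883 is split.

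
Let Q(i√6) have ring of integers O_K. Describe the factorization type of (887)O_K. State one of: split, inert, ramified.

Since -6 ≢ 1 mod 4, the ring of integers is ℤ[√-6] with discriminant 4·(-6) = -24.
disc(K) = -24 is not divisible by 887; 887 is unramified.
(-6/887) = 881^443 mod 887 = 886, giving Legendre symbol -1.
d is a non-residue mod p, hence 887 remains inert in O_K.

inert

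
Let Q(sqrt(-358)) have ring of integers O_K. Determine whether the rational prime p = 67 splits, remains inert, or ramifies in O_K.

inert

-358 mod 4 = 2, hence disc K = 4·(-358) = -1432 and O_K = ℤ[√-358].
Since gcd(67, -1432) = 1 the prime 67 does not ramify.
(-358/67) = 44^33 mod 67 = 66, giving Legendre symbol -1.
d is a non-residue mod p, hence 67 remains inert in O_K.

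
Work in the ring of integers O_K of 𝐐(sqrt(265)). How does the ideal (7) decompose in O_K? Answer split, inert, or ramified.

inert

Since 265 ≡ 1 mod 4, the ring of integers is ℤ[(1+√265)/2] with discriminant 265.
disc(K) = 265 is not divisible by 7; 7 is unramified.
Euler's criterion: 265^3 mod 7 = 6. Thus (265|7) = -1.
Legendre symbol -1 ⇒ 7 is inert.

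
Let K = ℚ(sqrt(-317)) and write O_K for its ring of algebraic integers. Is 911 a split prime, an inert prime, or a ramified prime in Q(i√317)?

inert — (911) stays prime in O_K

Since -317 ≢ 1 mod 4, the ring of integers is ℤ[√-317] with discriminant 4·(-317) = -1268.
disc(K) = -1268 is not divisible by 911; 911 is unramified.
Legendre symbol by Euler's criterion: (-317/911) ≡ (-317)^455 ≡ 910 (mod 911), i.e. (-317/911) = -1.
d is a non-residue mod p, hence 911 remains inert in O_K.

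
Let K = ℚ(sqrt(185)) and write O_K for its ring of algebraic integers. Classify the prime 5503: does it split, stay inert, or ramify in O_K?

inert — (5503) stays prime in O_K

185 mod 4 = 1, hence disc K = 185 and O_K = ℤ[(1+√185)/2].
Since gcd(5503, 185) = 1 the prime 5503 does not ramify.
Euler's criterion: 185^2751 mod 5503 = 5502. Thus (185|5503) = -1.
(185/5503) = -1, so 5503 is inert.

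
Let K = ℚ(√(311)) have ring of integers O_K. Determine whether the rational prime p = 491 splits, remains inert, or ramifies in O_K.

Since 311 ≢ 1 mod 4, the ring of integers is ℤ[√311] with discriminant 4·311 = 1244.
491 ∤ 1244, so 491 is unramified.
Legendre symbol by Euler's criterion: (311/491) ≡ 311^245 ≡ 490 (mod 491), i.e. (311/491) = -1.
(311/491) = -1, so 491 is inert.

remains prime (inert)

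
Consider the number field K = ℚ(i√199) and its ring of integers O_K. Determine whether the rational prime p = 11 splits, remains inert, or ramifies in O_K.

inert — (11) stays prime in O_K

-199 mod 4 = 1, hence disc K = -199 and O_K = ℤ[(1+√-199)/2].
11 ∤ -199, so 11 is unramified.
Legendre symbol by Euler's criterion: (-199/11) ≡ (-199)^5 ≡ 10 (mod 11), i.e. (-199/11) = -1.
d is a non-residue mod p, hence 11 remains inert in O_K.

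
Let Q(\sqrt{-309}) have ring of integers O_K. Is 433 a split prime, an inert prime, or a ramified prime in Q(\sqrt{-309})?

d = -309 ≡ 3 (mod 4), so O_K = ℤ[√-309] and disc(K) = 4d = -1236.
disc(K) = -1236 is not divisible by 433; 433 is unramified.
Euler's criterion: (-309)^216 mod 433 = 432. Thus (-309|433) = -1.
Legendre symbol -1 ⇒ 433 is inert.

inert — (433) stays prime in O_K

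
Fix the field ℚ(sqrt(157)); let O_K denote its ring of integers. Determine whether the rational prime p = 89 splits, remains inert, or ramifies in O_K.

split — (89) = 𝔭₁𝔭₂ with 𝔭₁ ≠ 𝔭₂

d = 157 ≡ 1 (mod 4), so O_K = ℤ[(1+√157)/2] and disc(K) = d = 157.
89 ∤ 157, so 89 is unramified.
Compute (157/89) via Euler: 68^((89-1)/2) mod 89 = 1, so (157/89) = 1.
d is a quadratic residue mod p, hence 89 splits in O_K.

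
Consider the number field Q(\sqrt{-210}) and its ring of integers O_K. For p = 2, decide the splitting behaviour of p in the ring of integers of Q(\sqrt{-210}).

p ramifies

d = -210 ≡ 2 (mod 4), so O_K = ℤ[√-210] and disc(K) = 4d = -840.
Ramification test: 2 | -840. The prime 2 ramifies in K.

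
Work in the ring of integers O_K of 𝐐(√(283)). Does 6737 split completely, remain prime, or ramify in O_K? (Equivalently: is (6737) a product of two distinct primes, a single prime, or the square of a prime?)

283 mod 4 = 3, hence disc K = 4·283 = 1132 and O_K = ℤ[√283].
disc(K) = 1132 is not divisible by 6737; 6737 is unramified.
Compute (283/6737) via Euler: 283^((6737-1)/2) mod 6737 = 1, so (283/6737) = 1.
d is a quadratic residue mod p, hence 6737 splits in O_K.

p splits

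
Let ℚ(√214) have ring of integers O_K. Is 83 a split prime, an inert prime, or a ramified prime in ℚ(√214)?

splits completely

214 mod 4 = 2, hence disc K = 4·214 = 856 and O_K = ℤ[√214].
83 ∤ 856, so 83 is unramified.
Euler's criterion: 214^41 mod 83 = 1. Thus (214|83) = 1.
d is a quadratic residue mod p, hence 83 splits in O_K.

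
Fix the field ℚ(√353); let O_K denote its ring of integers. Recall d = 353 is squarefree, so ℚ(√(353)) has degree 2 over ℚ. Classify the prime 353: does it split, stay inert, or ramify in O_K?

ramifies in O_K

d = 353 ≡ 1 (mod 4), so O_K = ℤ[(1+√353)/2] and disc(K) = d = 353.
disc(K) = 353 = 353·1, so p = 353 is ramified.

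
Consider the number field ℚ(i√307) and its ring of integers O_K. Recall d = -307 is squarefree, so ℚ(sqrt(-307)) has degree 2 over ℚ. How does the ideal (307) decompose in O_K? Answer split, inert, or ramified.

307 is ramified

d = -307 ≡ 1 (mod 4), so O_K = ℤ[(1+√-307)/2] and disc(K) = d = -307.
disc(K) = -307 = 307·(-1), so p = 307 is ramified.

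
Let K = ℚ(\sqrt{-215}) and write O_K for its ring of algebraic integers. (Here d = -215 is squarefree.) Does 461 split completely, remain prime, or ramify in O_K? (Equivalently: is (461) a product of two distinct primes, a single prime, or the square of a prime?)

split

d = -215 ≡ 1 (mod 4), so O_K = ℤ[(1+√-215)/2] and disc(K) = d = -215.
461 ∤ -215, so 461 is unramified.
Euler's criterion: (-215)^230 mod 461 = 1. Thus (-215|461) = 1.
(-215/461) = 1, so 461 splits.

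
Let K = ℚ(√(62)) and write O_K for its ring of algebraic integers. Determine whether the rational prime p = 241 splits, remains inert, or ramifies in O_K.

p is inert

Since 62 ≢ 1 mod 4, the ring of integers is ℤ[√62] with discriminant 4·62 = 248.
disc(K) = 248 is not divisible by 241; 241 is unramified.
(62/241) = 62^120 mod 241 = 240, giving Legendre symbol -1.
Legendre symbol -1 ⇒ 241 is inert.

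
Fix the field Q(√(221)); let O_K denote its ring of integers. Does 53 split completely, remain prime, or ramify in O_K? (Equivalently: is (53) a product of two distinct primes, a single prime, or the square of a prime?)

Since 221 ≡ 1 mod 4, the ring of integers is ℤ[(1+√221)/2] with discriminant 221.
disc(K) = 221 is not divisible by 53; 53 is unramified.
Euler's criterion: 221^26 mod 53 = 1. Thus (221|53) = 1.
Legendre symbol 1 ⇒ 53 is split.

p splits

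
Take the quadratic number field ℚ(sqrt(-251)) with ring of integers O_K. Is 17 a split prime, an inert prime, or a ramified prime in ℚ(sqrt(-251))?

-251 mod 4 = 1, hence disc K = -251 and O_K = ℤ[(1+√-251)/2].
17 ∤ -251, so 17 is unramified.
Euler's criterion: (-251)^8 mod 17 = 1. Thus (-251|17) = 1.
(-251/17) = 1, so 17 splits.

17 splits in O_K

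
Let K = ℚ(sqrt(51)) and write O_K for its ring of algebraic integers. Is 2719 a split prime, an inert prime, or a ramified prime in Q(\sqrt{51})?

51 mod 4 = 3, hence disc K = 4·51 = 204 and O_K = ℤ[√51].
Since gcd(2719, 204) = 1 the prime 2719 does not ramify.
(51/2719) = 51^1359 mod 2719 = 2718, giving Legendre symbol -1.
Legendre symbol -1 ⇒ 2719 is inert.

inert — (2719) stays prime in O_K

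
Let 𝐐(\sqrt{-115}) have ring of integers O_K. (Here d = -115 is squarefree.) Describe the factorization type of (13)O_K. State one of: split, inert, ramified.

-115 mod 4 = 1, hence disc K = -115 and O_K = ℤ[(1+√-115)/2].
disc(K) = -115 is not divisible by 13; 13 is unramified.
(-115/13) = 2^6 mod 13 = 12, giving Legendre symbol -1.
(-115/13) = -1, so 13 is inert.

inert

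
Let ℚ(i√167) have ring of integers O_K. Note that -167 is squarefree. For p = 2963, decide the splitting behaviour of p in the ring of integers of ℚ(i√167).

2963 splits in O_K

Since -167 ≡ 1 mod 4, the ring of integers is ℤ[(1+√-167)/2] with discriminant -167.
disc(K) = -167 is not divisible by 2963; 2963 is unramified.
Legendre symbol by Euler's criterion: (-167/2963) ≡ (-167)^1481 ≡ 1 (mod 2963), i.e. (-167/2963) = 1.
Legendre symbol 1 ⇒ 2963 is split.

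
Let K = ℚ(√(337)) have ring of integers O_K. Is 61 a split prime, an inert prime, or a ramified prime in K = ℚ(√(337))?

p is inert

Since 337 ≡ 1 mod 4, the ring of integers is ℤ[(1+√337)/2] with discriminant 337.
disc(K) = 337 is not divisible by 61; 61 is unramified.
(337/61) = 32^30 mod 61 = 60, giving Legendre symbol -1.
(337/61) = -1, so 61 is inert.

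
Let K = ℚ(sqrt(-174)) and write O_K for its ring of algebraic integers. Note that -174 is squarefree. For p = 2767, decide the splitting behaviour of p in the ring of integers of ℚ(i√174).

inert

Since -174 ≢ 1 mod 4, the ring of integers is ℤ[√-174] with discriminant 4·(-174) = -696.
2767 ∤ -696, so 2767 is unramified.
Legendre symbol by Euler's criterion: (-174/2767) ≡ (-174)^1383 ≡ 2766 (mod 2767), i.e. (-174/2767) = -1.
Legendre symbol -1 ⇒ 2767 is inert.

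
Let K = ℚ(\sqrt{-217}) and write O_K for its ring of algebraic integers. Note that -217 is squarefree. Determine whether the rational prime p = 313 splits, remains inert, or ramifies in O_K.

splits completely

d = -217 ≡ 3 (mod 4), so O_K = ℤ[√-217] and disc(K) = 4d = -868.
disc(K) = -868 is not divisible by 313; 313 is unramified.
Euler's criterion: (-217)^156 mod 313 = 1. Thus (-217|313) = 1.
(-217/313) = 1, so 313 splits.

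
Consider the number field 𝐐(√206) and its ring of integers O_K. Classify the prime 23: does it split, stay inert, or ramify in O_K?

Since 206 ≢ 1 mod 4, the ring of integers is ℤ[√206] with discriminant 4·206 = 824.
23 ∤ 824, so 23 is unramified.
(206/23) = 22^11 mod 23 = 22, giving Legendre symbol -1.
Legendre symbol -1 ⇒ 23 is inert.

inert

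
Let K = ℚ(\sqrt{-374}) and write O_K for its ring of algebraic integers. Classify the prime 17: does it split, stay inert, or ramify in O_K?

ramifies in O_K

Since -374 ≢ 1 mod 4, the ring of integers is ℤ[√-374] with discriminant 4·(-374) = -1496.
17 divides disc(K) = -1496, so 17 ramifies.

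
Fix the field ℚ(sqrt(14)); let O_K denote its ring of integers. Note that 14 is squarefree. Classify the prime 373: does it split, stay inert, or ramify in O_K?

remains prime (inert)

d = 14 ≡ 2 (mod 4), so O_K = ℤ[√14] and disc(K) = 4d = 56.
Since gcd(373, 56) = 1 the prime 373 does not ramify.
(14/373) = 14^186 mod 373 = 372, giving Legendre symbol -1.
(14/373) = -1, so 373 is inert.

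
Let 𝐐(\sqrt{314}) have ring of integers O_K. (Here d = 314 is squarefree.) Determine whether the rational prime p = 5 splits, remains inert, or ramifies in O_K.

Since 314 ≢ 1 mod 4, the ring of integers is ℤ[√314] with discriminant 4·314 = 1256.
Since gcd(5, 1256) = 1 the prime 5 does not ramify.
Euler's criterion: 314^2 mod 5 = 1. Thus (314|5) = 1.
Legendre symbol 1 ⇒ 5 is split.

splits completely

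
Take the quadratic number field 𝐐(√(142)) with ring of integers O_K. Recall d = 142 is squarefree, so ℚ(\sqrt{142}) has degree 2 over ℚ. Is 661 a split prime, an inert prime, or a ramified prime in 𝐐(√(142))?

split — (661) = 𝔭₁𝔭₂ with 𝔭₁ ≠ 𝔭₂

d = 142 ≡ 2 (mod 4), so O_K = ℤ[√142] and disc(K) = 4d = 568.
661 ∤ 568, so 661 is unramified.
Compute (142/661) via Euler: 142^((661-1)/2) mod 661 = 1, so (142/661) = 1.
Legendre symbol 1 ⇒ 661 is split.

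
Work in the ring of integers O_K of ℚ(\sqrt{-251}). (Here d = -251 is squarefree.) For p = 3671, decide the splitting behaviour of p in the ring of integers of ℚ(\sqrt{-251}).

Since -251 ≡ 1 mod 4, the ring of integers is ℤ[(1+√-251)/2] with discriminant -251.
3671 ∤ -251, so 3671 is unramified.
Legendre symbol by Euler's criterion: (-251/3671) ≡ (-251)^1835 ≡ 3670 (mod 3671), i.e. (-251/3671) = -1.
(-251/3671) = -1, so 3671 is inert.

3671 remains inert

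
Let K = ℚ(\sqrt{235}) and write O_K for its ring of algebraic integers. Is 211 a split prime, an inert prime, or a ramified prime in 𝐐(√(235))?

splits completely

235 mod 4 = 3, hence disc K = 4·235 = 940 and O_K = ℤ[√235].
211 ∤ 940, so 211 is unramified.
(235/211) = 24^105 mod 211 = 1, giving Legendre symbol 1.
d is a quadratic residue mod p, hence 211 splits in O_K.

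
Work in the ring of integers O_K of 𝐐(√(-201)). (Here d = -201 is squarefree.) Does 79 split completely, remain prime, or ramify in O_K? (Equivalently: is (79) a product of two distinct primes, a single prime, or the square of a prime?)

d = -201 ≡ 3 (mod 4), so O_K = ℤ[√-201] and disc(K) = 4d = -804.
79 ∤ -804, so 79 is unramified.
(-201/79) = 36^39 mod 79 = 1, giving Legendre symbol 1.
(-201/79) = 1, so 79 splits.

p splits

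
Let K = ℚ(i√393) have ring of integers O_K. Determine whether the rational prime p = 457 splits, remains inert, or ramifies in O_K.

Since -393 ≢ 1 mod 4, the ring of integers is ℤ[√-393] with discriminant 4·(-393) = -1572.
Since gcd(457, -1572) = 1 the prime 457 does not ramify.
Euler's criterion: (-393)^228 mod 457 = 1. Thus (-393|457) = 1.
d is a quadratic residue mod p, hence 457 splits in O_K.

p splits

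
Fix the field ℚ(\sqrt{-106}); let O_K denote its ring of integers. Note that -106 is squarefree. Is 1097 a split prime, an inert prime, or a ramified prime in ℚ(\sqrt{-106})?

split — (1097) = 𝔭₁𝔭₂ with 𝔭₁ ≠ 𝔭₂

-106 mod 4 = 2, hence disc K = 4·(-106) = -424 and O_K = ℤ[√-106].
disc(K) = -424 is not divisible by 1097; 1097 is unramified.
Legendre symbol by Euler's criterion: (-106/1097) ≡ (-106)^548 ≡ 1 (mod 1097), i.e. (-106/1097) = 1.
(-106/1097) = 1, so 1097 splits.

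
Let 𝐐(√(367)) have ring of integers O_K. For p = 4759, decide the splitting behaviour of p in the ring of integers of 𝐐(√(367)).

367 mod 4 = 3, hence disc K = 4·367 = 1468 and O_K = ℤ[√367].
Since gcd(4759, 1468) = 1 the prime 4759 does not ramify.
Legendre symbol by Euler's criterion: (367/4759) ≡ 367^2379 ≡ 4758 (mod 4759), i.e. (367/4759) = -1.
d is a non-residue mod p, hence 4759 remains inert in O_K.

remains prime (inert)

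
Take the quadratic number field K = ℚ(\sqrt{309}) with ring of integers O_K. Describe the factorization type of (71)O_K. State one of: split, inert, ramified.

d = 309 ≡ 1 (mod 4), so O_K = ℤ[(1+√309)/2] and disc(K) = d = 309.
71 ∤ 309, so 71 is unramified.
Euler's criterion: 309^35 mod 71 = 1. Thus (309|71) = 1.
d is a quadratic residue mod p, hence 71 splits in O_K.

splits completely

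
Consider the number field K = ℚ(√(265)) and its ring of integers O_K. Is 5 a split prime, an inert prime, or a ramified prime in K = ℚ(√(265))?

d = 265 ≡ 1 (mod 4), so O_K = ℤ[(1+√265)/2] and disc(K) = d = 265.
Ramification test: 5 | 265. The prime 5 ramifies in K.

5 is ramified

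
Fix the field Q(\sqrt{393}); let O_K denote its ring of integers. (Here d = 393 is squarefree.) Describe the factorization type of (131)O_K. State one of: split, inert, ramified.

ramified — (131) = 𝔭²

393 mod 4 = 1, hence disc K = 393 and O_K = ℤ[(1+√393)/2].
Ramification test: 131 | 393. The prime 131 ramifies in K.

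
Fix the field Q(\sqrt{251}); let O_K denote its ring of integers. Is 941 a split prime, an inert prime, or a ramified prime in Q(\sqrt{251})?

251 mod 4 = 3, hence disc K = 4·251 = 1004 and O_K = ℤ[√251].
941 ∤ 1004, so 941 is unramified.
Compute (251/941) via Euler: 251^((941-1)/2) mod 941 = 940, so (251/941) = -1.
(251/941) = -1, so 941 is inert.

inert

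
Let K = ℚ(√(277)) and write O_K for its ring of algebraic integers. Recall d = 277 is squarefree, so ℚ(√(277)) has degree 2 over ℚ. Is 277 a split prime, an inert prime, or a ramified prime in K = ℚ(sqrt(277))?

277 is ramified

277 mod 4 = 1, hence disc K = 277 and O_K = ℤ[(1+√277)/2].
disc(K) = 277 = 277·1, so p = 277 is ramified.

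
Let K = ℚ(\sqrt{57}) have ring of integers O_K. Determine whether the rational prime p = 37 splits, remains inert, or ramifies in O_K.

Since 57 ≡ 1 mod 4, the ring of integers is ℤ[(1+√57)/2] with discriminant 57.
37 ∤ 57, so 37 is unramified.
Legendre symbol by Euler's criterion: (57/37) ≡ 57^18 ≡ 36 (mod 37), i.e. (57/37) = -1.
Legendre symbol -1 ⇒ 37 is inert.

remains prime (inert)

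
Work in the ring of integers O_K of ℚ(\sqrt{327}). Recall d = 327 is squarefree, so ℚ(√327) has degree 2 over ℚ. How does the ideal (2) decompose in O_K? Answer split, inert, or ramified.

Since 327 ≢ 1 mod 4, the ring of integers is ℤ[√327] with discriminant 4·327 = 1308.
2 divides disc(K) = 1308, so 2 ramifies.

p ramifies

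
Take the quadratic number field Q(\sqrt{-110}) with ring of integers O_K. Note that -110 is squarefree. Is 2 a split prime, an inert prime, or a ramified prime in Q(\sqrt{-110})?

p ramifies

d = -110 ≡ 2 (mod 4), so O_K = ℤ[√-110] and disc(K) = 4d = -440.
disc(K) = -440 = 2·(-220), so p = 2 is ramified.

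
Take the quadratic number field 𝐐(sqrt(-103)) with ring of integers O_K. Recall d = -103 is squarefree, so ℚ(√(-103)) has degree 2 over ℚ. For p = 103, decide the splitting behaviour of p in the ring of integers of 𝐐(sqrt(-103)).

-103 mod 4 = 1, hence disc K = -103 and O_K = ℤ[(1+√-103)/2].
Ramification test: 103 | -103. The prime 103 ramifies in K.

ramified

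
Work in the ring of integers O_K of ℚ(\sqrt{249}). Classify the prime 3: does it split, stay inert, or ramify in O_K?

ramified — (3) = 𝔭²

249 mod 4 = 1, hence disc K = 249 and O_K = ℤ[(1+√249)/2].
disc(K) = 249 = 3·83, so p = 3 is ramified.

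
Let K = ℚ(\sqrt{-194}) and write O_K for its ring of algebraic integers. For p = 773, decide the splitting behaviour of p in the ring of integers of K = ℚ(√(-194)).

-194 mod 4 = 2, hence disc K = 4·(-194) = -776 and O_K = ℤ[√-194].
disc(K) = -776 is not divisible by 773; 773 is unramified.
Euler's criterion: (-194)^386 mod 773 = 772. Thus (-194|773) = -1.
d is a non-residue mod p, hence 773 remains inert in O_K.

remains prime (inert)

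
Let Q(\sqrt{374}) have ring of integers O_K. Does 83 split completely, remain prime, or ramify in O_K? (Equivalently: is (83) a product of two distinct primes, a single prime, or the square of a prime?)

Since 374 ≢ 1 mod 4, the ring of integers is ℤ[√374] with discriminant 4·374 = 1496.
83 ∤ 1496, so 83 is unramified.
(374/83) = 42^41 mod 83 = 82, giving Legendre symbol -1.
d is a non-residue mod p, hence 83 remains inert in O_K.

inert — (83) stays prime in O_K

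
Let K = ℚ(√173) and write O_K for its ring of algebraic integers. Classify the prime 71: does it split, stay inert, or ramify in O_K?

inert

d = 173 ≡ 1 (mod 4), so O_K = ℤ[(1+√173)/2] and disc(K) = d = 173.
Since gcd(71, 173) = 1 the prime 71 does not ramify.
(173/71) = 31^35 mod 71 = 70, giving Legendre symbol -1.
d is a non-residue mod p, hence 71 remains inert in O_K.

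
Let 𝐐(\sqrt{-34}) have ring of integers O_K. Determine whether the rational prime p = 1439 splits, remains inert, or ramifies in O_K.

split — (1439) = 𝔭₁𝔭₂ with 𝔭₁ ≠ 𝔭₂

d = -34 ≡ 2 (mod 4), so O_K = ℤ[√-34] and disc(K) = 4d = -136.
disc(K) = -136 is not divisible by 1439; 1439 is unramified.
Legendre symbol by Euler's criterion: (-34/1439) ≡ (-34)^719 ≡ 1 (mod 1439), i.e. (-34/1439) = 1.
d is a quadratic residue mod p, hence 1439 splits in O_K.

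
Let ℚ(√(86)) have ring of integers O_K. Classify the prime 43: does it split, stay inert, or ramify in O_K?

ramified

Since 86 ≢ 1 mod 4, the ring of integers is ℤ[√86] with discriminant 4·86 = 344.
Ramification test: 43 | 344. The prime 43 ramifies in K.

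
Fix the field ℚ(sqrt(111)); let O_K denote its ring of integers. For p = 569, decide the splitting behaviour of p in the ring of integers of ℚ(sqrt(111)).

splits completely

Since 111 ≢ 1 mod 4, the ring of integers is ℤ[√111] with discriminant 4·111 = 444.
Since gcd(569, 444) = 1 the prime 569 does not ramify.
(111/569) = 111^284 mod 569 = 1, giving Legendre symbol 1.
d is a quadratic residue mod p, hence 569 splits in O_K.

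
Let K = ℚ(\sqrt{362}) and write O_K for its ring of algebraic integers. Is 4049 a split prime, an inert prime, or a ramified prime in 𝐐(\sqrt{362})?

Since 362 ≢ 1 mod 4, the ring of integers is ℤ[√362] with discriminant 4·362 = 1448.
Since gcd(4049, 1448) = 1 the prime 4049 does not ramify.
Compute (362/4049) via Euler: 362^((4049-1)/2) mod 4049 = 1, so (362/4049) = 1.
Legendre symbol 1 ⇒ 4049 is split.

p splits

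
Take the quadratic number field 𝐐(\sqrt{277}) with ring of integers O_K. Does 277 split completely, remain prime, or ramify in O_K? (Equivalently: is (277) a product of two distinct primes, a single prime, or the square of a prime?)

ramified

Since 277 ≡ 1 mod 4, the ring of integers is ℤ[(1+√277)/2] with discriminant 277.
Ramification test: 277 | 277. The prime 277 ramifies in K.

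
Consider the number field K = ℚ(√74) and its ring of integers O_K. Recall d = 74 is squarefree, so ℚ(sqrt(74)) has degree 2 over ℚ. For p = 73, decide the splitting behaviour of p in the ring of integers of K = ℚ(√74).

Since 74 ≢ 1 mod 4, the ring of integers is ℤ[√74] with discriminant 4·74 = 296.
Since gcd(73, 296) = 1 the prime 73 does not ramify.
(74/73) = 1^36 mod 73 = 1, giving Legendre symbol 1.
d is a quadratic residue mod p, hence 73 splits in O_K.

p splits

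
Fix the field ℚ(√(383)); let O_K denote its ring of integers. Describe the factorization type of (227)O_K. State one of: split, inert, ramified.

227 remains inert

383 mod 4 = 3, hence disc K = 4·383 = 1532 and O_K = ℤ[√383].
disc(K) = 1532 is not divisible by 227; 227 is unramified.
Legendre symbol by Euler's criterion: (383/227) ≡ 383^113 ≡ 226 (mod 227), i.e. (383/227) = -1.
(383/227) = -1, so 227 is inert.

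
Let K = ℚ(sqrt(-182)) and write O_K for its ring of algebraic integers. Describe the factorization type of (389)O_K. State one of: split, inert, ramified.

remains prime (inert)

Since -182 ≢ 1 mod 4, the ring of integers is ℤ[√-182] with discriminant 4·(-182) = -728.
disc(K) = -728 is not divisible by 389; 389 is unramified.
(-182/389) = 207^194 mod 389 = 388, giving Legendre symbol -1.
Legendre symbol -1 ⇒ 389 is inert.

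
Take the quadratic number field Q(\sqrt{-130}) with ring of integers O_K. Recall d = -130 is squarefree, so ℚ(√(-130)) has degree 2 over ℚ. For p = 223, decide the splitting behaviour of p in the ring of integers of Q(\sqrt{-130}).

p is inert

Since -130 ≢ 1 mod 4, the ring of integers is ℤ[√-130] with discriminant 4·(-130) = -520.
223 ∤ -520, so 223 is unramified.
Euler's criterion: (-130)^111 mod 223 = 222. Thus (-130|223) = -1.
(-130/223) = -1, so 223 is inert.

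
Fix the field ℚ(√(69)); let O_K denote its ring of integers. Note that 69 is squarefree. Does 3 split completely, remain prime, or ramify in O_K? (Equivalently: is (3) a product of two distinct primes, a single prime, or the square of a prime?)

d = 69 ≡ 1 (mod 4), so O_K = ℤ[(1+√69)/2] and disc(K) = d = 69.
disc(K) = 69 = 3·23, so p = 3 is ramified.

ramified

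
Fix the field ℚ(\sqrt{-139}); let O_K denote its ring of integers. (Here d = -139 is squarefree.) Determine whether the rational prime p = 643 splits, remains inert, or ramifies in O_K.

-139 mod 4 = 1, hence disc K = -139 and O_K = ℤ[(1+√-139)/2].
disc(K) = -139 is not divisible by 643; 643 is unramified.
Euler's criterion: (-139)^321 mod 643 = 642. Thus (-139|643) = -1.
(-139/643) = -1, so 643 is inert.

inert — (643) stays prime in O_K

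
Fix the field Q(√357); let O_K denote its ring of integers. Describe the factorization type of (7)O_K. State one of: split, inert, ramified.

ramifies in O_K

357 mod 4 = 1, hence disc K = 357 and O_K = ℤ[(1+√357)/2].
7 divides disc(K) = 357, so 7 ramifies.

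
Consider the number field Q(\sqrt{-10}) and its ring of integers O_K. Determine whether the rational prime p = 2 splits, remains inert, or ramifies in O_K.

p ramifies

-10 mod 4 = 2, hence disc K = 4·(-10) = -40 and O_K = ℤ[√-10].
disc(K) = -40 = 2·(-20), so p = 2 is ramified.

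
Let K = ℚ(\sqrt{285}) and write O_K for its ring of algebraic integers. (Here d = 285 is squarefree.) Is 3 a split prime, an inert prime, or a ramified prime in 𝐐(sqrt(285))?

ramified — (3) = 𝔭²

d = 285 ≡ 1 (mod 4), so O_K = ℤ[(1+√285)/2] and disc(K) = d = 285.
disc(K) = 285 = 3·95, so p = 3 is ramified.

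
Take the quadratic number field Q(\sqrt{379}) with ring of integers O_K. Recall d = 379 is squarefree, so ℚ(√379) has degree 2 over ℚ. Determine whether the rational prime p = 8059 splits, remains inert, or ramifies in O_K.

remains prime (inert)

Since 379 ≢ 1 mod 4, the ring of integers is ℤ[√379] with discriminant 4·379 = 1516.
8059 ∤ 1516, so 8059 is unramified.
Euler's criterion: 379^4029 mod 8059 = 8058. Thus (379|8059) = -1.
d is a non-residue mod p, hence 8059 remains inert in O_K.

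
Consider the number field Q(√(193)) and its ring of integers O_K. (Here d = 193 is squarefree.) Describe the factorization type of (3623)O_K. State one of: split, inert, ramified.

remains prime (inert)

Since 193 ≡ 1 mod 4, the ring of integers is ℤ[(1+√193)/2] with discriminant 193.
3623 ∤ 193, so 3623 is unramified.
Legendre symbol by Euler's criterion: (193/3623) ≡ 193^1811 ≡ 3622 (mod 3623), i.e. (193/3623) = -1.
d is a non-residue mod p, hence 3623 remains inert in O_K.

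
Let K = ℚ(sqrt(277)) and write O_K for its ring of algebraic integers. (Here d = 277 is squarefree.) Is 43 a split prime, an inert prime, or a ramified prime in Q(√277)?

Since 277 ≡ 1 mod 4, the ring of integers is ℤ[(1+√277)/2] with discriminant 277.
Since gcd(43, 277) = 1 the prime 43 does not ramify.
Legendre symbol by Euler's criterion: (277/43) ≡ 277^21 ≡ 42 (mod 43), i.e. (277/43) = -1.
Legendre symbol -1 ⇒ 43 is inert.

inert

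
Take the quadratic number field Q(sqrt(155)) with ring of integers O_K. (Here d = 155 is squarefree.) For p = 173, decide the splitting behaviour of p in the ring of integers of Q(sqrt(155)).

Since 155 ≢ 1 mod 4, the ring of integers is ℤ[√155] with discriminant 4·155 = 620.
Since gcd(173, 620) = 1 the prime 173 does not ramify.
Compute (155/173) via Euler: 155^((173-1)/2) mod 173 = 172, so (155/173) = -1.
Legendre symbol -1 ⇒ 173 is inert.

remains prime (inert)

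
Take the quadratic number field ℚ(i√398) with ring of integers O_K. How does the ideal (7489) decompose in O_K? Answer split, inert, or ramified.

-398 mod 4 = 2, hence disc K = 4·(-398) = -1592 and O_K = ℤ[√-398].
disc(K) = -1592 is not divisible by 7489; 7489 is unramified.
(-398/7489) = 7091^3744 mod 7489 = 1, giving Legendre symbol 1.
d is a quadratic residue mod p, hence 7489 splits in O_K.

split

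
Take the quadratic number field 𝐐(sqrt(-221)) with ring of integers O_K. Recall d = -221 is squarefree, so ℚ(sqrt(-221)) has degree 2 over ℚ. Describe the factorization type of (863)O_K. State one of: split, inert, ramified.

Since -221 ≢ 1 mod 4, the ring of integers is ℤ[√-221] with discriminant 4·(-221) = -884.
863 ∤ -884, so 863 is unramified.
Euler's criterion: (-221)^431 mod 863 = 1. Thus (-221|863) = 1.
Legendre symbol 1 ⇒ 863 is split.

863 splits in O_K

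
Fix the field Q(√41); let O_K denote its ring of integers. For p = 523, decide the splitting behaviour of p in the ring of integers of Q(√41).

p splits

Since 41 ≡ 1 mod 4, the ring of integers is ℤ[(1+√41)/2] with discriminant 41.
Since gcd(523, 41) = 1 the prime 523 does not ramify.
Euler's criterion: 41^261 mod 523 = 1. Thus (41|523) = 1.
(41/523) = 1, so 523 splits.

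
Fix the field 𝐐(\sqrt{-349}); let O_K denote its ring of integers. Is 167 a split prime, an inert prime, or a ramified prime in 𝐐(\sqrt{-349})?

Since -349 ≢ 1 mod 4, the ring of integers is ℤ[√-349] with discriminant 4·(-349) = -1396.
disc(K) = -1396 is not divisible by 167; 167 is unramified.
Legendre symbol by Euler's criterion: (-349/167) ≡ (-349)^83 ≡ 1 (mod 167), i.e. (-349/167) = 1.
Legendre symbol 1 ⇒ 167 is split.

split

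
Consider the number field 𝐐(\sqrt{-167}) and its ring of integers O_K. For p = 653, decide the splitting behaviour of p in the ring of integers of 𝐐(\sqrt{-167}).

Since -167 ≡ 1 mod 4, the ring of integers is ℤ[(1+√-167)/2] with discriminant -167.
Since gcd(653, -167) = 1 the prime 653 does not ramify.
Compute (-167/653) via Euler: 486^((653-1)/2) mod 653 = 1, so (-167/653) = 1.
(-167/653) = 1, so 653 splits.

splits completely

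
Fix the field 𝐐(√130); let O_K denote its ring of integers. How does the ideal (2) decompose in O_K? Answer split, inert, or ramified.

130 mod 4 = 2, hence disc K = 4·130 = 520 and O_K = ℤ[√130].
disc(K) = 520 = 2·260, so p = 2 is ramified.

ramified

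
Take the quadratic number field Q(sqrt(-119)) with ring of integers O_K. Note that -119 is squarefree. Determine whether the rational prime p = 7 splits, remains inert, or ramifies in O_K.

ramified — (7) = 𝔭²

-119 mod 4 = 1, hence disc K = -119 and O_K = ℤ[(1+√-119)/2].
Ramification test: 7 | -119. The prime 7 ramifies in K.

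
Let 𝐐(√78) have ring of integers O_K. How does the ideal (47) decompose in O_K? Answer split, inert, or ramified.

inert — (47) stays prime in O_K

78 mod 4 = 2, hence disc K = 4·78 = 312 and O_K = ℤ[√78].
Since gcd(47, 312) = 1 the prime 47 does not ramify.
Legendre symbol by Euler's criterion: (78/47) ≡ 78^23 ≡ 46 (mod 47), i.e. (78/47) = -1.
Legendre symbol -1 ⇒ 47 is inert.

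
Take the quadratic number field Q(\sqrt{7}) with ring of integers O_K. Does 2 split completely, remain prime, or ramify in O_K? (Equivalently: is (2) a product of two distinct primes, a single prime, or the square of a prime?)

d = 7 ≡ 3 (mod 4), so O_K = ℤ[√7] and disc(K) = 4d = 28.
2 divides disc(K) = 28, so 2 ramifies.

ramified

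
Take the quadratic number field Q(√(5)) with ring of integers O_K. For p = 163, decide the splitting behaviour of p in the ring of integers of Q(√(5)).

inert

5 mod 4 = 1, hence disc K = 5 and O_K = ℤ[(1+√5)/2].
163 ∤ 5, so 163 is unramified.
(5/163) = 5^81 mod 163 = 162, giving Legendre symbol -1.
(5/163) = -1, so 163 is inert.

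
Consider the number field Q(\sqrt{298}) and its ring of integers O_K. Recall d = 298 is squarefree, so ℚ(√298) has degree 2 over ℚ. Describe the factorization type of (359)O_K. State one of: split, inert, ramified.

Since 298 ≢ 1 mod 4, the ring of integers is ℤ[√298] with discriminant 4·298 = 1192.
disc(K) = 1192 is not divisible by 359; 359 is unramified.
Euler's criterion: 298^179 mod 359 = 1. Thus (298|359) = 1.
(298/359) = 1, so 359 splits.

p splits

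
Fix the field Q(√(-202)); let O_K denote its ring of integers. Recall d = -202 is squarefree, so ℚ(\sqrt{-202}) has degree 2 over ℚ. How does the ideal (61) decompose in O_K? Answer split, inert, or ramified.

-202 mod 4 = 2, hence disc K = 4·(-202) = -808 and O_K = ℤ[√-202].
Since gcd(61, -808) = 1 the prime 61 does not ramify.
(-202/61) = 42^30 mod 61 = 1, giving Legendre symbol 1.
d is a quadratic residue mod p, hence 61 splits in O_K.

split — (61) = 𝔭₁𝔭₂ with 𝔭₁ ≠ 𝔭₂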